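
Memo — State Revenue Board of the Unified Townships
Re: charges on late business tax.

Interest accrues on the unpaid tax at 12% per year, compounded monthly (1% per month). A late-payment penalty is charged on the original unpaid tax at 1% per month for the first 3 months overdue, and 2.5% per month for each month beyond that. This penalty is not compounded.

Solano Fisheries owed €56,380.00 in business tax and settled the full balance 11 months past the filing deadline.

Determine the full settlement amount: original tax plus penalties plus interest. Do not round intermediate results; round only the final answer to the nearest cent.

€75,868.78

Penalty, months 1–3: 3 × 1% × €56,380.00 = €1,691.40
Penalty, months 4–11: 8 × 2.5% × €56,380.00 = €11,276.00
Interest: €56,380.00 × ((1 + 0.01)^11 − 1) = €56,380.00 × 0.1156683… = €6,521.3814…
Total = €56,380.00 + €12,967.4000 + €6,521.3814… = €75,868.78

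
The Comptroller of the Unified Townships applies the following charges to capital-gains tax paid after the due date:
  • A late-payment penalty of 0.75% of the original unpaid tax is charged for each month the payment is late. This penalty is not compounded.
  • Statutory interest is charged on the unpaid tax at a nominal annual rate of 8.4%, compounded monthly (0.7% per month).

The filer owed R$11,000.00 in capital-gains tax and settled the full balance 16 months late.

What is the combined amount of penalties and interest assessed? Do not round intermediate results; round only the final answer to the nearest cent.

Late-payment penalty: 16 × 0.75% × R$11,000.00 = R$1,320.00
Interest: R$11,000.00 × ((1 + 0.007)^16 − 1) = R$11,000.00 × 0.1180765… = R$1,298.8418…
Penalties + interest = R$1,320.0000 + R$1,298.8418… = R$2,618.84

R$2,618.84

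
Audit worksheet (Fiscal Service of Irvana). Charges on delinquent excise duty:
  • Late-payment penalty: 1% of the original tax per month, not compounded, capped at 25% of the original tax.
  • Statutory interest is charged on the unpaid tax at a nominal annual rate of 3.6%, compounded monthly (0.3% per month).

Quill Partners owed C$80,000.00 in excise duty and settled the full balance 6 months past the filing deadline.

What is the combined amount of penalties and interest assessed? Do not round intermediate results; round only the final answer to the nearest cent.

C$6,250.84

Penalty: 6 × 1% × C$80,000.00 = C$4,800.00 (below the 25% cap of C$20,000.00)
Interest: C$80,000.00 × ((1 + 0.003)^6 − 1) = C$80,000.00 × 0.0181355… = C$1,450.8433…
Penalties + interest = C$4,800.0000 + C$1,450.8433… = C$6,250.84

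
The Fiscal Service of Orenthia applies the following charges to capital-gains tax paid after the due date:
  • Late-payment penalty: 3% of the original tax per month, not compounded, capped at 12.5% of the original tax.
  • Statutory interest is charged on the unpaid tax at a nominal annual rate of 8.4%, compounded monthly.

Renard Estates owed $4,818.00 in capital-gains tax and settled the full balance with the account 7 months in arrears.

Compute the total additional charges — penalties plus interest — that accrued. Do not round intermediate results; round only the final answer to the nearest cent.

Penalty (uncapped): 7 × 3% × $4,818.00 = $1,011.78; cap = 12.5% × $4,818.00 = $602.25 → penalty = $602.25
Interest (8.4%/yr ÷ 12 = 0.7%/month): $4,818.00 × ((1 + 0.007)^7 − 1) = $241.0980…
Penalties + interest = $602.2500 + $241.0980… = $843.35

$843.35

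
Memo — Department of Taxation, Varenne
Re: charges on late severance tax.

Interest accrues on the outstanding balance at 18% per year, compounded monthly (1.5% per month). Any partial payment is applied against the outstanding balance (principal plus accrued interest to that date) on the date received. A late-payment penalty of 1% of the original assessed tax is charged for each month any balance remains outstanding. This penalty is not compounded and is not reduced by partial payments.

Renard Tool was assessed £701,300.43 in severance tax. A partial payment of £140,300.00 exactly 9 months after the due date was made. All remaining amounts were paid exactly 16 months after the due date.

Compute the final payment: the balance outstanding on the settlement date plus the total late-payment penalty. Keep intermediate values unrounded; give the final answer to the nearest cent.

£846,436.94

Balance at month 9: £701,300.4300 × (1 + 0.015)^9 = £801,859.8814…
After £140,300.00 payment: £801,859.8814… − £140,300.00 = £661,559.8814…
Balance at month 16: £661,559.8814… × (1 + 0.015)^7 = £734,228.8690…
Penalty: 16 × 1% × £701,300.43 = £112,208.07…
Final settlement = outstanding balance + penalty = £734,228.8690… + £112,208.07… = £846,436.94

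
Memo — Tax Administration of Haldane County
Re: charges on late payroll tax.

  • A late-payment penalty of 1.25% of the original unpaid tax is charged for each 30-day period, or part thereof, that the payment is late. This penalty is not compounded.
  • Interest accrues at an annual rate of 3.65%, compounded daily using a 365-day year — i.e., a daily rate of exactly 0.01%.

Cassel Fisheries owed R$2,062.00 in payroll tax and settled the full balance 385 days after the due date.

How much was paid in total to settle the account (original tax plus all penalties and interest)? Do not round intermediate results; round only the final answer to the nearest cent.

R$2,478.01

Penalty periods: ⌈385/30⌉ = 13; penalty = 13 × 1.25% × R$2,062.00 = R$335.08…
Interest: R$2,062.00 × ((1 + 0.0001)^385 − 1) = R$2,062.00 × 0.03924873… = R$80.9309…
Total = R$2,062.00 + R$335.0750 + R$80.9309… = R$2,478.01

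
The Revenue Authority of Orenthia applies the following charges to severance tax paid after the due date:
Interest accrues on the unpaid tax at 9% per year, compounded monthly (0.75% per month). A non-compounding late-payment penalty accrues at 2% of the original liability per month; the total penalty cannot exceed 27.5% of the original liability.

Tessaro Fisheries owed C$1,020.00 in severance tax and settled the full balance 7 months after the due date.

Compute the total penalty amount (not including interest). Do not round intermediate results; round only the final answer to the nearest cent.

C$142.80

Penalty: 7 × 2% × C$1,020.00 = C$142.80 (below the 27.5% cap of C$280.50)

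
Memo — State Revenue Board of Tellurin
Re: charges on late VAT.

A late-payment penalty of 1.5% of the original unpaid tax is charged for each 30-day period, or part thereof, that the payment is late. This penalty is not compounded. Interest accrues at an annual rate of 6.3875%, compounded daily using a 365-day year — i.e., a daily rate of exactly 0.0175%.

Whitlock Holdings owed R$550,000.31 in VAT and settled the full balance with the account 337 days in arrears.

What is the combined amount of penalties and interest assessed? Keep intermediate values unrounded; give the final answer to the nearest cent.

Penalty periods: ⌈337/30⌉ = 12; penalty = 12 × 1.5% × R$550,000.31 = R$99,000.06…
Interest: R$550,000.31 × ((1 + 0.000175)^337 − 1) = R$550,000.31 × 0.06074325… = R$33,408.8055…
Penalties + interest = R$99,000.0558 + R$33,408.8055… = R$132,408.86

R$132,408.86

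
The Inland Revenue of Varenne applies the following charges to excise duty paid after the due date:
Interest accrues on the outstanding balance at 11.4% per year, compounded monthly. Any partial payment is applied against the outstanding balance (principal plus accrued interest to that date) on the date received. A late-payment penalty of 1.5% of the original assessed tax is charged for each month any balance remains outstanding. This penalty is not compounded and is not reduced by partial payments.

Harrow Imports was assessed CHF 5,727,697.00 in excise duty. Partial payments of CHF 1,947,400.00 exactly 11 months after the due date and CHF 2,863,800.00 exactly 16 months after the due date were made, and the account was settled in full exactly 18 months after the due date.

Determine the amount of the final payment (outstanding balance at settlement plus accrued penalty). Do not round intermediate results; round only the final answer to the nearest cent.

CHF 3,337,732.12

Monthly rate = 11.4% ÷ 12 = 0.95%
Balance at month 11: CHF 5,727,697.0000 × (1 + 0.0095)^11 = CHF 6,355,498.0739…
After CHF 1,947,400.00 payment: CHF 6,355,498.0739… − CHF 1,947,400.00 = CHF 4,408,098.0739…
Balance at month 16: CHF 4,408,098.0739… × (1 + 0.0095)^5 = CHF 4,621,499.0147…
After CHF 2,863,800.00 payment: CHF 4,621,499.0147… − CHF 2,863,800.00 = CHF 1,757,699.0147…
Balance at month 18: CHF 1,757,699.0147… × (1 + 0.0095)^2 = CHF 1,791,253.9283…
Penalty: 18 × 1.5% × CHF 5,727,697.00 = CHF 1,546,478.19
Final settlement = outstanding balance + penalty = CHF 1,791,253.9283… + CHF 1,546,478.19 = CHF 3,337,732.12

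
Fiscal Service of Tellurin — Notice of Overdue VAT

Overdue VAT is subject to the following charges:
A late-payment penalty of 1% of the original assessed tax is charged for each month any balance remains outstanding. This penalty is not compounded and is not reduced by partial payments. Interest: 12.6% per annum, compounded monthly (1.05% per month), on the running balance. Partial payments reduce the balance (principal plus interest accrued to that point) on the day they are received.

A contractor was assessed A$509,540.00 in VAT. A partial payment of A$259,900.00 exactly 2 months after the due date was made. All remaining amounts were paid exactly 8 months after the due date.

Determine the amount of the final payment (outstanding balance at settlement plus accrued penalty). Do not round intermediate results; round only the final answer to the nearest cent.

A$318,001.40

Balance at month 2: A$509,540.0000 × (1 + 0.0105)^2 = A$520,296.5168…
After A$259,900.00 payment: A$520,296.5168… − A$259,900.00 = A$260,396.5168…
Balance at month 8: A$260,396.5168… × (1 + 0.0105)^6 = A$277,238.2046…
Penalty: 8 × 1% × A$509,540.00 = A$40,763.20
Final settlement = outstanding balance + penalty = A$277,238.2046… + A$40,763.20 = A$318,001.40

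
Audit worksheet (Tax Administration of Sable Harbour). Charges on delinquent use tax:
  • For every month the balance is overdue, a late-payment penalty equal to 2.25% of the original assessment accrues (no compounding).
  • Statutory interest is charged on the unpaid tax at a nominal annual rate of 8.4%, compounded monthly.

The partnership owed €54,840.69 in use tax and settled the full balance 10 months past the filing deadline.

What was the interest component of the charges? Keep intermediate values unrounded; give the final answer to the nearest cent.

Interest (8.4%/yr ÷ 12 = 0.7%/month): €54,840.69 × ((1 + 0.007)^10 − 1) = €3,962.0571…

€3,962.06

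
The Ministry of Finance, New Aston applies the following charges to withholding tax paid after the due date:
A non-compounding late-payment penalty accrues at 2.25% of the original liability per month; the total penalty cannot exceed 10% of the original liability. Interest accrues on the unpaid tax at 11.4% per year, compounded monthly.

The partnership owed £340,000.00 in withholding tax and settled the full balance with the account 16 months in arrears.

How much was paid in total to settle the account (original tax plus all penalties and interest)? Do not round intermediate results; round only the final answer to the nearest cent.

Penalty (uncapped): 16 × 2.25% × £340,000.00 = £122,400.00; cap = 10% × £340,000.00 = £34,000.00 → penalty = £34,000.00
Interest (11.4%/yr ÷ 12 = 0.95%/month): £340,000.00 × ((1 + 0.0095)^16 − 1) = £55,530.6013…
Total = £340,000.00 + £34,000.0000 + £55,530.6013… = £429,530.60

£429,530.60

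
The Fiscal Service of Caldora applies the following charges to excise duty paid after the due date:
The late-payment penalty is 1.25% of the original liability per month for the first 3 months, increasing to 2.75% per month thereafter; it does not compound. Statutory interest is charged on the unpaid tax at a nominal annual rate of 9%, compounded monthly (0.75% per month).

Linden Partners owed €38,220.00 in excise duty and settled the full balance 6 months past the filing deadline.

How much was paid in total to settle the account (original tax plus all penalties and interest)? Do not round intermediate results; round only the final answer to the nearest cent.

€44,558.87

Penalty, months 1–3: 3 × 1.25% × €38,220.00 = €1,433.25
Penalty, months 4–6: 3 × 2.75% × €38,220.00 = €3,153.15
Interest: €38,220.00 × ((1 + 0.0075)^6 − 1) = €38,220.00 × 0.0458522… = €1,752.4724…
Total = €38,220.00 + €4,586.4000 + €1,752.4724… = €44,558.87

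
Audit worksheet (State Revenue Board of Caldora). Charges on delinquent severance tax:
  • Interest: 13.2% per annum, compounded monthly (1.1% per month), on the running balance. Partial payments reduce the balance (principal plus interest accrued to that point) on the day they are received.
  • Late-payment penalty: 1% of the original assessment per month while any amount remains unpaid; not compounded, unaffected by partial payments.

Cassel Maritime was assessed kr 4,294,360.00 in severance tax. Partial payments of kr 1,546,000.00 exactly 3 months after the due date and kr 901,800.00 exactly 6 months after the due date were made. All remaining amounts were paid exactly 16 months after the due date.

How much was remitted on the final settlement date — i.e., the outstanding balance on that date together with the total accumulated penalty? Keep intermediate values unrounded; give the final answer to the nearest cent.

kr 3,014,608.11

Balance at month 3: kr 4,294,360.0000 × (1 + 0.011)^3 = kr 4,437,638.4485…
After kr 1,546,000.00 payment: kr 4,437,638.4485… − kr 1,546,000.00 = kr 2,891,638.4485…
Balance at month 6: kr 2,891,638.4485… × (1 + 0.011)^3 = kr 2,988,116.0308…
After kr 901,800.00 payment: kr 2,988,116.0308… − kr 901,800.00 = kr 2,086,316.0308…
Balance at month 16: kr 2,086,316.0308… × (1 + 0.011)^10 = kr 2,327,510.5114…
Penalty: 16 × 1% × kr 4,294,360.00 = kr 687,097.60
Final settlement = outstanding balance + penalty = kr 2,327,510.5114… + kr 687,097.60 = kr 3,014,608.11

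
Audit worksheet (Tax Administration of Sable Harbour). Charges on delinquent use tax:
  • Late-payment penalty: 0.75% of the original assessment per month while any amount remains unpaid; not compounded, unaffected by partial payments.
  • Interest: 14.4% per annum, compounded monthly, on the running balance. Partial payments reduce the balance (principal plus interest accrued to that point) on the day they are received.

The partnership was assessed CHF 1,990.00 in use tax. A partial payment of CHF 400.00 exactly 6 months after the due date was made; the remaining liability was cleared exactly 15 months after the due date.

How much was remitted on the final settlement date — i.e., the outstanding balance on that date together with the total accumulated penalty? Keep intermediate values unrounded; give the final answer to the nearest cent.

Monthly rate = 14.4% ÷ 12 = 1.2%
Balance at month 6: CHF 1,990.0000 × (1 + 0.012)^6 = CHF 2,137.6478…
After CHF 400.00 payment: CHF 2,137.6478… − CHF 400.00 = CHF 1,737.6478…
Balance at month 15: CHF 1,737.6478… × (1 + 0.012)^9 = CHF 1,934.5785…
Penalty: 15 × 0.75% × CHF 1,990.00 = CHF 223.88…
Final settlement = outstanding balance + penalty = CHF 1,934.5785… + CHF 223.88… = CHF 2,158.45

CHF 2,158.45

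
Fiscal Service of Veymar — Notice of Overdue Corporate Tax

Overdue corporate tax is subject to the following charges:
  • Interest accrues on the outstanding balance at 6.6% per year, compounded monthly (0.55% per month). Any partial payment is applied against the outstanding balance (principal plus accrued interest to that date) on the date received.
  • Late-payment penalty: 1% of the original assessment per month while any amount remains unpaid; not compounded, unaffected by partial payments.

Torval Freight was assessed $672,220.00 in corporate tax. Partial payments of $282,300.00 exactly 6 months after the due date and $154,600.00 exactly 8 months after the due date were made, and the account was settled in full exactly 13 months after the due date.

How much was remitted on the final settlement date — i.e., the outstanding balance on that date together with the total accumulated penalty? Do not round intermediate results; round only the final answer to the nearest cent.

Balance at month 6: $672,220.0000 × (1 + 0.0055)^6 = $694,710.5259…
After $282,300.00 payment: $694,710.5259… − $282,300.00 = $412,410.5259…
Balance at month 8: $412,410.5259… × (1 + 0.0055)^2 = $416,959.5171…
After $154,600.00 payment: $416,959.5171… − $154,600.00 = $262,359.5171…
Balance at month 13: $262,359.5171… × (1 + 0.0055)^5 = $269,654.2053…
Penalty: 13 × 1% × $672,220.00 = $87,388.60
Final settlement = outstanding balance + penalty = $269,654.2053… + $87,388.60 = $357,042.81

$357,042.81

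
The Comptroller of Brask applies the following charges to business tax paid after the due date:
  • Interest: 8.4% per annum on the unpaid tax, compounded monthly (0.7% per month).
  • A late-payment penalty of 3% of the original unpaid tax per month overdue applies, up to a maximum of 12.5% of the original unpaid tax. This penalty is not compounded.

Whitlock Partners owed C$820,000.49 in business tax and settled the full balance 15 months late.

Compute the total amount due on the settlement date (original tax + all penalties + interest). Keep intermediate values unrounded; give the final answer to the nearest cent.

C$1,012,950.21

Penalty (uncapped): 15 × 3% × C$820,000.49 = C$369,000.22…; cap = 12.5% × C$820,000.49 = C$102,500.06… → penalty = C$102,500.06…
Interest: C$820,000.49 × ((1 + 0.007)^15 − 1) = C$820,000.49 × 0.1103044… = C$90,449.6567…
Total = C$820,000.49 + C$102,500.0613… + C$90,449.6567… = C$1,012,950.21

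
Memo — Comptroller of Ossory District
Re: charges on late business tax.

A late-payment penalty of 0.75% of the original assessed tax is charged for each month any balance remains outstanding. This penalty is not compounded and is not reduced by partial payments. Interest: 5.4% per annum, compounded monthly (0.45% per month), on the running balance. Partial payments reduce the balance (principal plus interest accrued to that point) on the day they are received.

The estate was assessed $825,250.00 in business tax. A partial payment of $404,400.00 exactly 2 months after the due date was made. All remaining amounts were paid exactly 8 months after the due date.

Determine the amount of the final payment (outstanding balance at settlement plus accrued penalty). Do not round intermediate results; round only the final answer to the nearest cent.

Balance at month 2: $825,250.0000 × (1 + 0.0045)^2 = $832,693.9613…
After $404,400.00 payment: $832,693.9613… − $404,400.00 = $428,293.9613…
Balance at month 8: $428,293.9613… × (1 + 0.0045)^6 = $439,988.7758…
Penalty: 8 × 0.75% × $825,250.00 = $49,515.00
Final settlement = outstanding balance + penalty = $439,988.7758… + $49,515.00 = $489,503.78

$489,503.78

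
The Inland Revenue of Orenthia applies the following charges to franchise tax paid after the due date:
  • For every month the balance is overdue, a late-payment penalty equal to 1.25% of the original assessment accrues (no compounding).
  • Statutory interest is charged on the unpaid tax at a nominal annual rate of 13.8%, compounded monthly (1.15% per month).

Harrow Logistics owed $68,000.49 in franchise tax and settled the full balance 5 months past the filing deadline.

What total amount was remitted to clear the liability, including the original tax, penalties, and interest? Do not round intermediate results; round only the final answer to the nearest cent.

$76,251.52

Late-payment penalty: 5 × 1.25% × $68,000.49 = $4,250.03…
Interest: $68,000.49 × ((1 + 0.0115)^5 − 1) = $68,000.49 × 0.0588378… = $4,000.9990…
Total = $68,000.49 + $4,250.0306… + $4,000.9990… = $76,251.52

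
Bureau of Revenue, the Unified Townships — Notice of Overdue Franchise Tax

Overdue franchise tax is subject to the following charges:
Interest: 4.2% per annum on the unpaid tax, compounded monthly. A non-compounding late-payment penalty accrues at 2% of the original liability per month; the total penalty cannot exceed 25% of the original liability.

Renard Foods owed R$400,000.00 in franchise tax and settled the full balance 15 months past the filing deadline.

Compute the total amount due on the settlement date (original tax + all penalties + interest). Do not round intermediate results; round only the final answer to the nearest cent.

R$521,522.39

Penalty (uncapped): 15 × 2% × R$400,000.00 = R$120,000.00; cap = 25% × R$400,000.00 = R$100,000.00 → penalty = R$100,000.00
Interest (4.2%/yr ÷ 12 = 0.35%/month): R$400,000.00 × ((1 + 0.0035)^15 − 1) = R$21,522.3858…
Total = R$400,000.00 + R$100,000.0000 + R$21,522.3858… = R$521,522.39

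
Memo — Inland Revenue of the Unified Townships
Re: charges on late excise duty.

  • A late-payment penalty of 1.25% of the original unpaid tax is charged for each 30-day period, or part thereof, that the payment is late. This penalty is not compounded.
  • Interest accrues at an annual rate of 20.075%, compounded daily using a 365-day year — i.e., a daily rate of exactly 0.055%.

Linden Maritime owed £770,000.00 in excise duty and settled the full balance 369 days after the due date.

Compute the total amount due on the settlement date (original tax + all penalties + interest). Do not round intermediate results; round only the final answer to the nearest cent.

£1,068,331.01

Penalty periods: ⌈369/30⌉ = 13; penalty = 13 × 1.25% × £770,000.00 = £125,125.00
Interest: £770,000.00 × ((1 + 0.00055)^369 − 1) = £770,000.00 × 0.22494287… = £173,206.0128…
Total = £770,000.00 + £125,125.0000 + £173,206.0128… = £1,068,331.01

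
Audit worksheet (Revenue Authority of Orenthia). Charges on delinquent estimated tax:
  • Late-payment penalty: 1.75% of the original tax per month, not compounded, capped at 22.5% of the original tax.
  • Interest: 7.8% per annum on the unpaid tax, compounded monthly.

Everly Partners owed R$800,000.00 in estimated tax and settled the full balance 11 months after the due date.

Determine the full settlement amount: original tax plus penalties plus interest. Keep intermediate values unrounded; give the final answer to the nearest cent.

Penalty: 11 × 1.75% × R$800,000.00 = R$154,000.00 (below the 22.5% cap of R$180,000.00)
Interest (7.8%/yr ÷ 12 = 0.65%/month): R$800,000.00 × ((1 + 0.0065)^11 − 1) = R$59,095.7261…
Total = R$800,000.00 + R$154,000.0000 + R$59,095.7261… = R$1,013,095.73

R$1,013,095.73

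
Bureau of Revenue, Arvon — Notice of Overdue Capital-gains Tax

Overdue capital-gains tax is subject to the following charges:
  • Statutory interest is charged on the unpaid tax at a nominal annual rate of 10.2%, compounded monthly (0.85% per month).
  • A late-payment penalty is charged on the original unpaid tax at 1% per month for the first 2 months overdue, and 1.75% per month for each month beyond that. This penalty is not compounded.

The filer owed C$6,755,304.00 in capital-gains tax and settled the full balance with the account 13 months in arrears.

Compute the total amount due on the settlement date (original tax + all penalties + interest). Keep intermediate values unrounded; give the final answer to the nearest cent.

Penalty, months 1–2: 2 × 1% × C$6,755,304.00 = C$135,106.08
Penalty, months 3–13: 11 × 1.75% × C$6,755,304.00 = C$1,300,396.02
Interest: C$6,755,304.00 × ((1 + 0.0085)^13 − 1) = C$6,755,304.00 × 0.1163149… = C$785,742.7109…
Total = C$6,755,304.00 + C$1,435,502.1000 + C$785,742.7109… = C$8,976,548.81

C$8,976,548.81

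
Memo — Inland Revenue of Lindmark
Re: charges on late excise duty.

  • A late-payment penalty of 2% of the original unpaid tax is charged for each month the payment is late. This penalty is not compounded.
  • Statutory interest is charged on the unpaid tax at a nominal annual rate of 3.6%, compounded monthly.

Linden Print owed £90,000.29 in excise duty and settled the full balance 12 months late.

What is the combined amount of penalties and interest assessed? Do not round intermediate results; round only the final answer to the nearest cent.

Late-payment penalty: 12 × 2% × £90,000.29 = £21,600.07…
Interest (3.6%/yr ÷ 12 = 0.3%/month): £90,000.29 × ((1 + 0.003)^12 − 1) = £3,294.0088…
Penalties + interest = £21,600.0696 + £3,294.0088… = £24,894.08

£24,894.08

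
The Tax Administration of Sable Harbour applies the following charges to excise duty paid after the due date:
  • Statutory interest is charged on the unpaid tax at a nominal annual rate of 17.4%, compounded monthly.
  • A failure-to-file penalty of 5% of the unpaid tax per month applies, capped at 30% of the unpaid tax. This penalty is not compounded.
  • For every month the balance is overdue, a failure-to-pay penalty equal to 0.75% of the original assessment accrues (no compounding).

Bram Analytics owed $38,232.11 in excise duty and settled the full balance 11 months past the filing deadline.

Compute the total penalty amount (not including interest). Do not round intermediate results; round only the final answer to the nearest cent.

Failure-to-file: 11 × 5% × $38,232.11 = $21,027.66…, capped at 30% × $38,232.11 = $11,469.63…
Failure-to-pay penalty = 0.75% × $38,232.11 × 11 mo = $3,154.15…
Total penalty = $11,469.63… + $3,154.15… = $14,623.78

$14,623.78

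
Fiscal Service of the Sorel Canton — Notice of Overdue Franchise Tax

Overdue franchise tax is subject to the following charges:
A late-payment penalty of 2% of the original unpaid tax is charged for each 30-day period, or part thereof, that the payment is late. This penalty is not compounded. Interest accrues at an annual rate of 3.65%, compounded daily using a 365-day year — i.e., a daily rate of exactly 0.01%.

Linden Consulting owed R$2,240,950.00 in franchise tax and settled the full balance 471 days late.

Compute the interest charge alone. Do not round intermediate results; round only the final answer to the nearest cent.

R$108,068.38

Interest: R$2,240,950.00 × ((1 + 0.0001)^471 − 1) = R$2,240,950.00 × 0.04822436… = R$108,068.3753…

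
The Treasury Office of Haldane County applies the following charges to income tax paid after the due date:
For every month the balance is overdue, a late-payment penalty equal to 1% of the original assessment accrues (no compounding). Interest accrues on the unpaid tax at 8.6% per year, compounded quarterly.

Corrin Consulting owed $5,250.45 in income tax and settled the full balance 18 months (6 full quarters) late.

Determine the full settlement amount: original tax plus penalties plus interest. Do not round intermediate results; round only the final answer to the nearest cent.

$6,910.30

Late-payment penalty = 1% × $5,250.45 × 18 mo = $945.08…
Interest (8.6%/yr ÷ 4 = 2.15%/quarter): $5,250.45 × ((1 + 0.0215)^6 − 1) = $714.7740…
Total = $5,250.45 + $945.0810 + $714.7740… = $6,910.30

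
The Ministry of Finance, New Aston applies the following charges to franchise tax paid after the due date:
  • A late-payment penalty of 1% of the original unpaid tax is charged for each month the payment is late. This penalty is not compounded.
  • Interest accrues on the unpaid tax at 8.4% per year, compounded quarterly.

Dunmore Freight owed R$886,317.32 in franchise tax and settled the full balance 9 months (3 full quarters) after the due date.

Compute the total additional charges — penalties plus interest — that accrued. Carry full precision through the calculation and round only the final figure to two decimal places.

Late-payment penalty = 1% × R$886,317.32 × 9 mo = R$79,768.56…
Interest (8.4%/yr ÷ 4 = 2.1%/quarter): R$886,317.32 × ((1 + 0.021)^3 − 1) = R$57,018.7972…
Penalties + interest = R$79,768.5588 + R$57,018.7972… = R$136,787.36

R$136,787.36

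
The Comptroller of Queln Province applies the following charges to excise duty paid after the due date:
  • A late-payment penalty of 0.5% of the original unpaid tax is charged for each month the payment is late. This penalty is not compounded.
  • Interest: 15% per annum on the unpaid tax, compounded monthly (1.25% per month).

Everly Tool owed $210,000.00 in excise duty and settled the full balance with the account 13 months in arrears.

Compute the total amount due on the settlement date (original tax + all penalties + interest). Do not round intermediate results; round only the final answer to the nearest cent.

$260,455.43

Late-payment penalty: 13 × 0.5% × $210,000.00 = $13,650.00
Interest: $210,000.00 × ((1 + 0.0125)^13 − 1) = $210,000.00 × 0.1752639… = $36,805.4293…
Total = $210,000.00 + $13,650.0000 + $36,805.4293… = $260,455.43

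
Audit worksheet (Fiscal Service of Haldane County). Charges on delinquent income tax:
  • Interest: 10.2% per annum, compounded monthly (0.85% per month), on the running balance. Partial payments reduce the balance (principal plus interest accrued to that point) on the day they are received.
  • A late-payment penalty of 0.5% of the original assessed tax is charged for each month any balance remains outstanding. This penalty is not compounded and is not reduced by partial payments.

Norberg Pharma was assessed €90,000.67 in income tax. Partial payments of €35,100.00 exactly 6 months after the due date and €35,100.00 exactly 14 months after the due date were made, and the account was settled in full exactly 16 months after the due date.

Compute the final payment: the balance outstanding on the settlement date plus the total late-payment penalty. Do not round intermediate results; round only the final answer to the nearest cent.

Balance at month 6: €90,000.6700 × (1 + 0.0085)^6 = €94,689.3549…
After €35,100.00 payment: €94,689.3549… − €35,100.00 = €59,589.3549…
Balance at month 14: €59,589.3549… × (1 + 0.0085)^8 = €63,764.0516…
After €35,100.00 payment: €63,764.0516… − €35,100.00 = €28,664.0516…
Balance at month 16: €28,664.0516… × (1 + 0.0085)^2 = €29,153.4114…
Penalty: 16 × 0.5% × €90,000.67 = €7,200.05…
Final settlement = outstanding balance + penalty = €29,153.4114… + €7,200.05… = €36,353.47

€36,353.47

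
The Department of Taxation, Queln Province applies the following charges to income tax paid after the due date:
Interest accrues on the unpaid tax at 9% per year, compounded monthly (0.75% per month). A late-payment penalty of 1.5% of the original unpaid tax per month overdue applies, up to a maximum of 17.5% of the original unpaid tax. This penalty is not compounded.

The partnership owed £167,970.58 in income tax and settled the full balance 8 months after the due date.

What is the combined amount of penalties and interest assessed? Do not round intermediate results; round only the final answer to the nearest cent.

Penalty: 8 × 1.5% × £167,970.58 = £20,156.47… (below the 17.5% cap of £29,394.85…)
Interest: £167,970.58 × ((1 + 0.0075)^8 − 1) = £167,970.58 × 0.0615988… = £10,346.7942…
Penalties + interest = £20,156.4696 + £10,346.7942… = £30,503.26

£30,503.26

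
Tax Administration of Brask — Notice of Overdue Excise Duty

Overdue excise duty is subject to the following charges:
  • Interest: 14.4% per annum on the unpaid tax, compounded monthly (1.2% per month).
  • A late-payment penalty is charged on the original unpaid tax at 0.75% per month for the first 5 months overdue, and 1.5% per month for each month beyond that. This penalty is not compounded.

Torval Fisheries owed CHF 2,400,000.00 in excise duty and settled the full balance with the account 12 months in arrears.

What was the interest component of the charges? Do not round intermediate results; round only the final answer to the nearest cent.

Interest: CHF 2,400,000.00 × ((1 + 0.012)^12 − 1) = CHF 2,400,000.00 × 0.1538946… = CHF 369,347.0980…

CHF 369,347.10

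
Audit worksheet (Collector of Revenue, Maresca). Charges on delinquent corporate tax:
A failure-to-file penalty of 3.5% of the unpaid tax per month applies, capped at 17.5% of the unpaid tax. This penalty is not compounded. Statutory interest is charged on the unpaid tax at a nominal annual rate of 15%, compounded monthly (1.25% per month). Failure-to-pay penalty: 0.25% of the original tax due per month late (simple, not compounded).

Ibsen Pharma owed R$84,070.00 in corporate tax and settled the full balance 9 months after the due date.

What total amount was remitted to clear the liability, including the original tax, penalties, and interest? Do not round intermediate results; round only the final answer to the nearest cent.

Failure-to-file: 9 × 3.5% × R$84,070.00 = R$26,482.05, capped at 17.5% × R$84,070.00 = R$14,712.25
Failure-to-pay penalty = 0.25% × R$84,070.00 × 9 mo = R$1,891.58…
Interest: R$84,070.00 × ((1 + 0.0125)^9 − 1) = R$84,070.00 × 0.1182922… = R$9,944.8234…
Total = R$84,070.00 + R$16,603.8250 + R$9,944.8234… = R$110,618.65

R$110,618.65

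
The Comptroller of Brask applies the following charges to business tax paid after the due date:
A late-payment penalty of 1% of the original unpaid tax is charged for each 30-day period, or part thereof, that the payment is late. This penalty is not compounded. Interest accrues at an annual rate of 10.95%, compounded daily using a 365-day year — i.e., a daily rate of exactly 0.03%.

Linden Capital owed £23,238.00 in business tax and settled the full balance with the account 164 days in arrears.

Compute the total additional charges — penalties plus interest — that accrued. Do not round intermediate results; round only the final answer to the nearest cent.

Penalty periods: ⌈164/30⌉ = 6; penalty = 6 × 1% × £23,238.00 = £1,394.28
Interest: £23,238.00 × ((1 + 0.0003)^164 − 1) = £23,238.00 × 0.05042267… = £1,171.7219…
Penalties + interest = £1,394.2800 + £1,171.7219… = £2,566.00

£2,566.00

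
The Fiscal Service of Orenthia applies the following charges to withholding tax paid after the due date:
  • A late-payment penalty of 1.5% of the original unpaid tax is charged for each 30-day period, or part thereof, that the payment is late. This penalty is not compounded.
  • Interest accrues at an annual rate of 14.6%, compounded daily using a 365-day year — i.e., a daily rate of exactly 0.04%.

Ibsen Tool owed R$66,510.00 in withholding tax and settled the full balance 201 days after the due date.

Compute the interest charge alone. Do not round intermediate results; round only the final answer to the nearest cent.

R$5,567.09

Interest: R$66,510.00 × ((1 + 0.0004)^201 − 1) = R$66,510.00 × 0.08370305… = R$5,567.0897…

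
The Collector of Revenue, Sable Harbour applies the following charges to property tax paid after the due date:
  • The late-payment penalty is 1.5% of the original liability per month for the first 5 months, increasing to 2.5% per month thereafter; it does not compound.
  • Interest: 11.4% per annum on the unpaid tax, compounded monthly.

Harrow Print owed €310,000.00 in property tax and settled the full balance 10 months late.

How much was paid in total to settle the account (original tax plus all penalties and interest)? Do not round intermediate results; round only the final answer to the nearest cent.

Penalty, months 1–5: 5 × 1.5% × €310,000.00 = €23,250.00
Penalty, months 6–10: 5 × 2.5% × €310,000.00 = €38,750.00
Interest (11.4%/yr ÷ 12 = 0.95%/month): €310,000.00 × ((1 + 0.0095)^10 − 1) = €30,741.4182…
Total = €310,000.00 + €62,000.0000 + €30,741.4182… = €402,741.42

€402,741.42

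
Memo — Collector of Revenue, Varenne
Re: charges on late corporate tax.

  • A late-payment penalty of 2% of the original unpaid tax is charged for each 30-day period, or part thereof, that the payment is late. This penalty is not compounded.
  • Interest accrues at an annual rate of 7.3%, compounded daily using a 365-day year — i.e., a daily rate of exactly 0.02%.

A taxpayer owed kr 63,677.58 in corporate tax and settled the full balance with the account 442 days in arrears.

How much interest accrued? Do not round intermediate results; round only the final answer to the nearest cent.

Interest: kr 63,677.58 × ((1 + 0.0002)^442 − 1) = kr 63,677.58 × 0.09241535… = kr 5,884.7858…

kr 5,884.79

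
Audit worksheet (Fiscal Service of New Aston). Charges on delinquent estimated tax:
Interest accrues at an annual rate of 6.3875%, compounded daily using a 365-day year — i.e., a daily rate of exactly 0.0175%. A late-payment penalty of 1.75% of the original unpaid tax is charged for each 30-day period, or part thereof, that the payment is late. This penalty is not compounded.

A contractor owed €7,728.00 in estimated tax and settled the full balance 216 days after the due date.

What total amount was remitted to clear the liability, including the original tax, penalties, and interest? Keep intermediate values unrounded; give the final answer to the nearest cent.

Penalty periods: ⌈216/30⌉ = 8; penalty = 8 × 1.75% × €7,728.00 = €1,081.92
Interest: €7,728.00 × ((1 + 0.000175)^216 − 1) = €7,728.00 × 0.03852007… = €297.6831…
Total = €7,728.00 + €1,081.9200 + €297.6831… = €9,107.60

€9,107.60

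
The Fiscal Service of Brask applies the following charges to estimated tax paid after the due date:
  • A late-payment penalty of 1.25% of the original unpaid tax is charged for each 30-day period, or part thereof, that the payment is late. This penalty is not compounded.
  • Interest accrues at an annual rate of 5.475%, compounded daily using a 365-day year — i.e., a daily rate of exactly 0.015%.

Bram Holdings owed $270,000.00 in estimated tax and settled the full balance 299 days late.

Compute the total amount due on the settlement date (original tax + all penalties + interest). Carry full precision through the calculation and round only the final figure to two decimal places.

Penalty periods: ⌈299/30⌉ = 10; penalty = 10 × 1.25% × $270,000.00 = $33,750.00
Interest: $270,000.00 × ((1 + 0.00015)^299 − 1) = $270,000.00 × 0.04586745… = $12,384.2114…
Total = $270,000.00 + $33,750.0000 + $12,384.2114… = $316,134.21

$316,134.21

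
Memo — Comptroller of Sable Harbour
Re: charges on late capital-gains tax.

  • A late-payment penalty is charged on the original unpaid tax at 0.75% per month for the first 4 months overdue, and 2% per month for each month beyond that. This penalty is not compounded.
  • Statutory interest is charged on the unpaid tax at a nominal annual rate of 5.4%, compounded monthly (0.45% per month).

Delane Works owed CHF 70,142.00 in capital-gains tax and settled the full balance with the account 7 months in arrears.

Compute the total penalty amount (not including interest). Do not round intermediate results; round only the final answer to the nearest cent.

CHF 6,312.78

Penalty, months 1–4: 4 × 0.75% × CHF 70,142.00 = CHF 2,104.26
Penalty, months 5–7: 3 × 2% × CHF 70,142.00 = CHF 4,208.52
Total penalty = CHF 2,104.26 + CHF 4,208.52 = CHF 6,312.78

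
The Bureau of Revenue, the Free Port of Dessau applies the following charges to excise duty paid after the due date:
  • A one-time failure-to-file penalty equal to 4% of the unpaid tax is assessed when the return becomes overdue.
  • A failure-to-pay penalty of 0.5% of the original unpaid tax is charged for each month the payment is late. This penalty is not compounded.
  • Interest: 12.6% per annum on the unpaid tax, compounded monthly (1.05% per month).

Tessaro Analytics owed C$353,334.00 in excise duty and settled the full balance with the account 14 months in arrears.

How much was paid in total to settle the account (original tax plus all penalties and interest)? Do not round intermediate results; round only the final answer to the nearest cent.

Failure-to-file penalty: 4% × C$353,334.00 = C$14,133.36
Failure-to-pay penalty = 0.5% × C$353,334.00 × 14 mo = C$24,733.38
Interest: C$353,334.00 × ((1 + 0.0105)^14 − 1) = C$353,334.00 × 0.1574666… = C$55,638.2868…
Total = C$353,334.00 + C$38,866.7400 + C$55,638.2868… = C$447,839.03

C$447,839.03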